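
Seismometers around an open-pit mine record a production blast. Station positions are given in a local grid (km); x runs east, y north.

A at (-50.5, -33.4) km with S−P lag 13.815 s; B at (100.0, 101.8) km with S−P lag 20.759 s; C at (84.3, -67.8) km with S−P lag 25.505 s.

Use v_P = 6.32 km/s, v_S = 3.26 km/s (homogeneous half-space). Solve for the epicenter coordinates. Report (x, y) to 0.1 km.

-32.7 km east, 57.9 km north

Distance from S−P lag: d = Δt · v_P v_S / (v_P − v_S) = Δt · (6.32·3.26)/(6.32−3.26) ≈ 6.7331·Δt.
So d_A = 93.02, d_B = 139.77, d_C = 171.73 km.
Circle about each station: (x + 50.5)² + (y + 33.4)² = 93.02²; (x − 100.0)² + (y − 101.8)² = 139.77²; (x − 84.3)² + (y + 67.8)² = 171.73².
Subtracting the A equation from the B and C equations removes the quadratic terms:
301.0 x + 270.4 y = 5814.50
269.6 x − 68.8 y = -12800.95
Solving the 2×2 system: x ≈ -32.7, y ≈ 57.9 km.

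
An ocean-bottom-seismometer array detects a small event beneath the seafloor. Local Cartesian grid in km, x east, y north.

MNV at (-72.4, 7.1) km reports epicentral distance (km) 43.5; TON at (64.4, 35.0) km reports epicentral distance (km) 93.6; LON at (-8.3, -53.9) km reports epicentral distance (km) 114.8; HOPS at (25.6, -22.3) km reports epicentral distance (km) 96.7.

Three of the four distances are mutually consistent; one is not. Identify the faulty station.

MNV

Solve using three stations at a time. Using TON, LON, HOPS (subtract circle equations pairwise → linear system) gives (x, y) ≈ (-25.8, 59.5).
Distances from that point to each station vs reported:
  MNV: calculated 70.1 vs reported 43.5 → residual 26.6 km
  TON: calculated 93.5 vs reported 93.6 → residual 0.1 km
  LON: calculated 114.7 vs reported 114.8 → residual 0.1 km
  HOPS: calculated 96.6 vs reported 96.7 → residual 0.1 km
TON, LON, HOPS are mutually consistent (residuals ≈ 0); MNV is off by 26.6 km.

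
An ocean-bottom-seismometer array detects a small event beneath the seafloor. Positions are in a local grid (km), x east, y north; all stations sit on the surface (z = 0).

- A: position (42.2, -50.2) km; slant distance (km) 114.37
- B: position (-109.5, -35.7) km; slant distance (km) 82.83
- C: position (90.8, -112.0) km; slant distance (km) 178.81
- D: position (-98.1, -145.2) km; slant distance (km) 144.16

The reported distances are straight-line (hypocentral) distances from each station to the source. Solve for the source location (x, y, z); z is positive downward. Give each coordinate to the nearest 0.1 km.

x ≈ -52.1 km, y ≈ -21.5 km, depth ≈ 58.0 km

Each station gives a sphere (x−x_i)² + (y−y_i)² + z² = d_i² (stations at z=0).
Subtracting the A sphere from B and C: z² cancels, leaving linear equations in x and y:
-303.4 x + 29.0 y = 15183.55
97.2 x − 123.6 y = -2404.76
Solving: x ≈ -52.101, y ≈ -21.517 km (keep extra digits for the depth step; rounded: -52.1, -21.5).
Then from the A sphere: z² = 114.37² − (x − 42.2)² − (y + 50.2)² with x = -52.101, y = -21.517, so z ≈ 58.010 ≈ 58.0 km.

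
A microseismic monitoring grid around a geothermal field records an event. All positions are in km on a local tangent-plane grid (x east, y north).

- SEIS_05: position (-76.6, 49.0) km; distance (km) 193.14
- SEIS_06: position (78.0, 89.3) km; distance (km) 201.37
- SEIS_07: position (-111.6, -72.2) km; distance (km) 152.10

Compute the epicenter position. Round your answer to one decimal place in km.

(36.3, -107.7)

Circle about each station: (x + 76.6)² + (y − 49.0)² = 193.14²; (x − 78.0)² + (y − 89.3)² = 201.37²; (x + 111.6)² + (y + 72.2)² = 152.10².
Subtracting the SEIS_05 equation from the SEIS_06 and SEIS_07 equations removes the quadratic terms:
309.2 x + 80.6 y = 2543.11
-70.0 x − 242.4 y = 23567.49
Solving the 2×2 system: x ≈ 36.3, y ≈ -107.7 km.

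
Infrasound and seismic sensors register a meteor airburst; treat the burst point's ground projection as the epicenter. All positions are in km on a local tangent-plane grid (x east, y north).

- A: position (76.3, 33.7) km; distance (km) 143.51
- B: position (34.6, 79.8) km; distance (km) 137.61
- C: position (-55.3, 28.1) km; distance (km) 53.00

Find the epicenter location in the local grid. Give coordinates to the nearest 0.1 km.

Circle about each station: (x − 76.3)² + (y − 33.7)² = 143.51²; (x − 34.6)² + (y − 79.8)² = 137.61²; (x + 55.3)² + (y − 28.1)² = 53.00².
Subtracting the A equation from the B and C equations removes the quadratic terms:
-83.4 x + 92.2 y = 2266.43
-263.2 x − 11.2 y = 14676.44
Solving the 2×2 system: x ≈ -54.7, y ≈ -24.9 km.

(-54.7, -24.9)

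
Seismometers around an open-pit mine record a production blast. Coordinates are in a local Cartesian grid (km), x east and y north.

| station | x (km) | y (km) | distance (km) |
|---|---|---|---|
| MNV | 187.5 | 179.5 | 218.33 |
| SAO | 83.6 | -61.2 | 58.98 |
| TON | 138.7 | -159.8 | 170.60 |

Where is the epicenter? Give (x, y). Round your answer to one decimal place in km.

Circle about each station: (x − 187.5)² + (y − 179.5)² = 218.33²; (x − 83.6)² + (y + 61.2)² = 58.98²; (x − 138.7)² + (y + 159.8)² = 170.60².
Subtracting the MNV equation from the SAO and TON equations removes the quadratic terms:
-207.8 x − 481.4 y = -12452.75
-97.6 x − 678.6 y = -4039.14
Solving the 2×2 system: x ≈ 69.2, y ≈ -4.0 km.
Check against MNV (with the unrounded x, y): √((x − 187.5)²+(y − 179.5)²) = 218.33 ≈ 218.33 km. ✓

x ≈ 69.2 km, y ≈ -4.0 km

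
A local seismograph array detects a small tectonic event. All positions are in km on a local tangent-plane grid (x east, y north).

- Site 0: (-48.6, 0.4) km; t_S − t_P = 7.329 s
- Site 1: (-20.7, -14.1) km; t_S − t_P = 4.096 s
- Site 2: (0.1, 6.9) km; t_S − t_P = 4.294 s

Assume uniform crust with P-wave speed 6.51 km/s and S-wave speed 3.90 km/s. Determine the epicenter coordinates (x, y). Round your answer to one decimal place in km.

(14.8, -32.2)

Distance from S−P lag: d = Δt · v_P v_S / (v_P − v_S) = Δt · (6.51·3.90)/(6.51−3.90) ≈ 9.7276·Δt.
So d_Site 0 = 71.29, d_Site 1 = 39.84, d_Site 2 = 41.77 km.
Circle about each station: (x + 48.6)² + (y − 0.4)² = 71.29²; (x + 20.7)² + (y + 14.1)² = 39.84²; (x − 0.1)² + (y − 6.9)² = 41.77².
Subtracting pairs of circle equations eliminates x²+y² and gives linear equations (the radical axes):
55.8 x − 29.0 y = 1760.22
97.4 x + 13.0 y = 1023.03
Solving the 2×2 system: x ≈ 14.8, y ≈ -32.2 km.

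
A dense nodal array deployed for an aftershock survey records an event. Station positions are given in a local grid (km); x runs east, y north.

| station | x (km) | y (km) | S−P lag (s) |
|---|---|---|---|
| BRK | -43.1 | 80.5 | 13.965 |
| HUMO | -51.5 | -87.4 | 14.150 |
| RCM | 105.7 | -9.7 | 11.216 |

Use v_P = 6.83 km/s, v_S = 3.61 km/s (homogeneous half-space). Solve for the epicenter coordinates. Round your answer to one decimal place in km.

Distance from S−P lag: d = Δt · v_P v_S / (v_P − v_S) = Δt · (6.83·3.61)/(6.83−3.61) ≈ 7.6572·Δt.
So d_BRK = 106.93, d_HUMO = 108.35, d_RCM = 85.88 km.
Circle about each station: (x + 43.1)² + (y − 80.5)² = 106.93²; (x + 51.5)² + (y + 87.4)² = 108.35²; (x − 105.7)² + (y + 9.7)² = 85.88².
Subtracting the BRK equation from the HUMO and RCM equations removes the quadratic terms:
-16.8 x − 335.8 y = 1647.45
297.6 x − 180.4 y = 6987.37
Solving the 2×2 system: x ≈ 19.9, y ≈ -5.9 km.
Check against BRK (with the unrounded x, y): √((x + 43.1)²+(y − 80.5)²) = 106.93 ≈ 106.93 km. ✓

19.9 km east, -5.9 km north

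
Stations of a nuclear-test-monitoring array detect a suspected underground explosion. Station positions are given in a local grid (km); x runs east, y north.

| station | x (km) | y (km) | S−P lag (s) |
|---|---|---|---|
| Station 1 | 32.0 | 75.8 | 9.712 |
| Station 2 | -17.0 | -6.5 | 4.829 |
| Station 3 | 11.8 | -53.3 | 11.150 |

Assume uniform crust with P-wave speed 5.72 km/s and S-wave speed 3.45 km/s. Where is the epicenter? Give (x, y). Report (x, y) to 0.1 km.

-38.6 km east, 29.5 km north

Distance from S−P lag: d = Δt · v_P v_S / (v_P − v_S) = Δt · (5.72·3.45)/(5.72−3.45) ≈ 8.6934·Δt.
So d_Station 1 = 84.43, d_Station 2 = 41.98, d_Station 3 = 96.93 km.
Circle about each station: (x − 32.0)² + (y − 75.8)² = 84.43²; (x + 17.0)² + (y + 6.5)² = 41.98²; (x − 11.8)² + (y + 53.3)² = 96.93².
Subtracting the Station 1 equation from the Station 2 and Station 3 equations removes the quadratic terms:
-98.0 x − 164.6 y = -1072.29
-40.4 x − 258.2 y = -6056.51
Solving the 2×2 system: x ≈ -38.6, y ≈ 29.5 km.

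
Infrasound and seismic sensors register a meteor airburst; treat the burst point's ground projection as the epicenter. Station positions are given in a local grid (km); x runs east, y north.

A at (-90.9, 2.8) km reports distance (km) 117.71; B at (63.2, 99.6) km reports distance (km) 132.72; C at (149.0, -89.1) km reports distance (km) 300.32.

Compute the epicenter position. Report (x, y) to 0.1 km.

Circle about each station: (x + 90.9)² + (y − 2.8)² = 117.71²; (x − 63.2)² + (y − 99.6)² = 132.72²; (x − 149.0)² + (y + 89.1)² = 300.32².
Subtracting the A equation from the B and C equations removes the quadratic terms:
308.2 x + 193.6 y = 1884.80
479.8 x − 183.8 y = -54467.30
Solving the 2×2 system: x ≈ -68.2, y ≈ 118.3 km.

-68.2 km east, 118.3 km north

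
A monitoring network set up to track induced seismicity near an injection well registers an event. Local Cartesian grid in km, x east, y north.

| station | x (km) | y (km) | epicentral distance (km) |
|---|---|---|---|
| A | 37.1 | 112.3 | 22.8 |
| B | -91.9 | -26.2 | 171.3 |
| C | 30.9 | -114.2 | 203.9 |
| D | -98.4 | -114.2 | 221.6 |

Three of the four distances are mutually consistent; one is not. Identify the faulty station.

D

Solve using three stations at a time. Using A, B, C (subtract circle equations pairwise → linear system) gives (x, y) ≈ (34.3, 89.7).
Distances from that point to each station vs reported:
  A: calculated 22.8 vs reported 22.8 → residual 0.0 km
  B: calculated 171.3 vs reported 171.3 → residual 0.0 km
  C: calculated 203.9 vs reported 203.9 → residual 0.0 km
  D: calculated 243.2 vs reported 221.6 → residual 21.6 km
A, B, C are mutually consistent (residuals ≈ 0); D is off by 21.6 km.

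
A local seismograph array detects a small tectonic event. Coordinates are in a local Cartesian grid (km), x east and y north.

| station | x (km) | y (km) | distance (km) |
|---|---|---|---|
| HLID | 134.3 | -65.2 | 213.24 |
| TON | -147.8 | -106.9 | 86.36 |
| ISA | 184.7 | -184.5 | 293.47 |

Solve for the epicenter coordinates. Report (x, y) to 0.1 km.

(-78.7, -55.1)

Circle about each station: (x − 134.3)² + (y + 65.2)² = 213.24²; (x + 147.8)² + (y + 106.9)² = 86.36²; (x − 184.7)² + (y + 184.5)² = 293.47².
Subtracting pairs of circle equations eliminates x²+y² and gives linear equations (the radical axes):
-564.2 x − 83.4 y = 48998.17
100.8 x − 238.6 y = 5213.47
Solving the 2×2 system: x ≈ -78.7, y ≈ -55.1 km.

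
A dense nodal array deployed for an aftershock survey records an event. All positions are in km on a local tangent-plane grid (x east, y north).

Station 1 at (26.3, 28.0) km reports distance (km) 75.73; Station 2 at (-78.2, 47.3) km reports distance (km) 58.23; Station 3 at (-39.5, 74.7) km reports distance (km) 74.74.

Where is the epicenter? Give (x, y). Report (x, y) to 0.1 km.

(-44.1, 0.1)

Circle about each station: (x − 26.3)² + (y − 28.0)² = 75.73²; (x + 78.2)² + (y − 47.3)² = 58.23²; (x + 39.5)² + (y − 74.7)² = 74.74².
Subtracting the Station 1 equation from the Station 2 and Station 3 equations removes the quadratic terms:
-209.0 x + 38.6 y = 9221.14
-131.6 x + 93.4 y = 5813.62
Solving the 2×2 system: x ≈ -44.1, y ≈ 0.1 km.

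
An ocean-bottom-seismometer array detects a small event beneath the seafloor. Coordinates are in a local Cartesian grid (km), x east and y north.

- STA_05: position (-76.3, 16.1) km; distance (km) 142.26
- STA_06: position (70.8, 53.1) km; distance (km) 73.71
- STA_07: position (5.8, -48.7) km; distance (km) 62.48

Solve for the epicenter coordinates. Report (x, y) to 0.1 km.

Circle about each station: (x + 76.3)² + (y − 16.1)² = 142.26²; (x − 70.8)² + (y − 53.1)² = 73.71²; (x − 5.8)² + (y + 48.7)² = 62.48².
Subtracting the STA_05 equation from the STA_06 and STA_07 equations removes the quadratic terms:
294.2 x + 74.0 y = 16556.09
164.2 x − 129.6 y = 12658.59
Solving the 2×2 system: x ≈ 61.3, y ≈ -20.0 km.

x ≈ 61.3 km, y ≈ -20.0 km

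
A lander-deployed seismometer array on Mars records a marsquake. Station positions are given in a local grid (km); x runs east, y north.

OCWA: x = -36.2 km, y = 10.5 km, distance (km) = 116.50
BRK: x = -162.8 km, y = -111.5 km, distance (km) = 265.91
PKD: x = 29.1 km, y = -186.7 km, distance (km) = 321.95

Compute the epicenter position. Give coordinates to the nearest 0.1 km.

-44.6 km east, 126.7 km north

Circle about each station: (x + 36.2)² + (y − 10.5)² = 116.50²; (x + 162.8)² + (y + 111.5)² = 265.91²; (x − 29.1)² + (y + 186.7)² = 321.95².
Subtracting pairs of circle equations eliminates x²+y² and gives linear equations (the radical axes):
-253.2 x − 244.0 y = -19620.48
130.6 x − 394.4 y = -55796.54
Solving the 2×2 system: x ≈ -44.6, y ≈ 126.7 km.
Check against OCWA (with the unrounded x, y): √((x + 36.2)²+(y − 10.5)²) = 116.50 ≈ 116.50 km. ✓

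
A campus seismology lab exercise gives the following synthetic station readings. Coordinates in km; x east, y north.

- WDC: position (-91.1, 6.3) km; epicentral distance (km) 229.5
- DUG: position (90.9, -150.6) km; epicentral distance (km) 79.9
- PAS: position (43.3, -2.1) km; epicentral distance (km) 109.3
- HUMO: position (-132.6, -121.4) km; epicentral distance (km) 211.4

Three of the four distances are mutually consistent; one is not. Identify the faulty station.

HUMO

Solve using three stations at a time. Using WDC, DUG, PAS (subtract circle equations pairwise → linear system) gives (x, y) ≈ (122.6, -77.3).
Distances from that point to each station vs reported:
  WDC: calculated 229.5 vs reported 229.5 → residual 0.0 km
  DUG: calculated 79.9 vs reported 79.9 → residual 0.0 km
  PAS: calculated 109.3 vs reported 109.3 → residual 0.0 km
  HUMO: calculated 259.0 vs reported 211.4 → residual 47.6 km
WDC, DUG, PAS are mutually consistent (residuals ≈ 0); HUMO is off by 47.6 km.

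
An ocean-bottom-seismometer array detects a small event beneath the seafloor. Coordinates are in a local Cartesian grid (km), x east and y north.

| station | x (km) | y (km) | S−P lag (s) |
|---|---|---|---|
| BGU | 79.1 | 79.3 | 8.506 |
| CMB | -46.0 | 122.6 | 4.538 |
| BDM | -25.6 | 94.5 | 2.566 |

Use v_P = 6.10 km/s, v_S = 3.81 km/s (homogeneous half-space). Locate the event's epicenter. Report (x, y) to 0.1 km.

-2.7 km east, 106.9 km north

Distance from S−P lag: d = Δt · v_P v_S / (v_P − v_S) = Δt · (6.10·3.81)/(6.10−3.81) ≈ 10.1489·Δt.
So d_BGU = 86.33, d_CMB = 46.06, d_BDM = 26.04 km.
Circle about each station: (x − 79.1)² + (y − 79.3)² = 86.33²; (x + 46.0)² + (y − 122.6)² = 46.06²; (x + 25.6)² + (y − 94.5)² = 26.04².
Subtracting the BGU equation from the CMB and BDM equations removes the quadratic terms:
-250.2 x + 86.6 y = 9932.81
-209.4 x + 30.4 y = 3815.10
Solving the 2×2 system: x ≈ -2.7, y ≈ 106.9 km.
Check against BGU (with the unrounded x, y): √((x − 79.1)²+(y − 79.3)²) = 86.33 ≈ 86.33 km. ✓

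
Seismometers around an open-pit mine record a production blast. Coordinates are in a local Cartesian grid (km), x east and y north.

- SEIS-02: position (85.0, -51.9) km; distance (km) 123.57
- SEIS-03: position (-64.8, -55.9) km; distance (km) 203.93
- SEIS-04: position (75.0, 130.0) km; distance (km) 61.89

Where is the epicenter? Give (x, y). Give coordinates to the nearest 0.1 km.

94.6 km east, 71.3 km north

Circle about each station: (x − 85.0)² + (y + 51.9)² = 123.57²; (x + 64.8)² + (y + 55.9)² = 203.93²; (x − 75.0)² + (y − 130.0)² = 61.89².
Subtracting the SEIS-02 equation from the SEIS-03 and SEIS-04 equations removes the quadratic terms:
-299.6 x − 8.0 y = -28912.66
-20.0 x + 363.8 y = 24045.56
Solving the 2×2 system: x ≈ 94.6, y ≈ 71.3 km.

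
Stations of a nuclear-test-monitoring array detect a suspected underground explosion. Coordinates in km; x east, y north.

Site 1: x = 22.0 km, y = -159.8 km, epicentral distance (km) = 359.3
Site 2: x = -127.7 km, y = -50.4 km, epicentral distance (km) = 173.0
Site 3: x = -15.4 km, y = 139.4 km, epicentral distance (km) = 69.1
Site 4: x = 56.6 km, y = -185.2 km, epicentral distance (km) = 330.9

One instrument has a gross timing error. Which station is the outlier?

Site 1

Solve using three stations at a time. Using Site 2, Site 3, Site 4 (subtract circle equations pairwise → linear system) gives (x, y) ≈ (-80.4, 116.0).
Distances from that point to each station vs reported:
  Site 1: calculated 294.2 vs reported 359.3 → residual 65.1 km
  Site 2: calculated 173.0 vs reported 173.0 → residual 0.0 km
  Site 3: calculated 69.1 vs reported 69.1 → residual 0.0 km
  Site 4: calculated 330.9 vs reported 330.9 → residual 0.0 km
Site 2, Site 3, Site 4 are mutually consistent (residuals ≈ 0); Site 1 is off by 65.1 km.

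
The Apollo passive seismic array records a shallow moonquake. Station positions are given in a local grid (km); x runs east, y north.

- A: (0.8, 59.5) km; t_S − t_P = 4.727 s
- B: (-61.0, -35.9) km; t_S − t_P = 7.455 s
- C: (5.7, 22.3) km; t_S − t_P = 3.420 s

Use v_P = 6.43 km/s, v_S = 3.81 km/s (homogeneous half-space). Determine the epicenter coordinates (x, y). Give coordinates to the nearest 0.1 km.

Distance from S−P lag: d = Δt · v_P v_S / (v_P − v_S) = Δt · (6.43·3.81)/(6.43−3.81) ≈ 9.3505·Δt.
So d_A = 44.20, d_B = 69.71, d_C = 31.98 km.
Circle about each station: (x − 0.8)² + (y − 59.5)² = 44.20²; (x + 61.0)² + (y + 35.9)² = 69.71²; (x − 5.7)² + (y − 22.3)² = 31.98².
Subtracting the A equation from the B and C equations removes the quadratic terms:
-123.6 x − 190.8 y = -1436.92
9.8 x − 74.4 y = -2080.19
Solving the 2×2 system: x ≈ -26.2, y ≈ 24.5 km.

x ≈ -26.2 km, y ≈ 24.5 km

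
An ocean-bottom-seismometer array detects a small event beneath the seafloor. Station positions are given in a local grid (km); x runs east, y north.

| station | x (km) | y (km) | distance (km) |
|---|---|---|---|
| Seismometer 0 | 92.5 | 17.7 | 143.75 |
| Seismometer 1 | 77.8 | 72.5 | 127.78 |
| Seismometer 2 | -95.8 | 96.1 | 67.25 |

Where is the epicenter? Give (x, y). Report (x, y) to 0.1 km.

Circle about each station: (x − 92.5)² + (y − 17.7)² = 143.75²; (x − 77.8)² + (y − 72.5)² = 127.78²; (x + 95.8)² + (y − 96.1)² = 67.25².
Subtracting the Seismometer 0 equation from the Seismometer 1 and Seismometer 2 equations removes the quadratic terms:
-29.4 x + 109.6 y = 6775.88
-376.6 x + 156.8 y = 25684.81
Solving the 2×2 system: x ≈ -47.8, y ≈ 49.0 km.

-47.8 km east, 49.0 km north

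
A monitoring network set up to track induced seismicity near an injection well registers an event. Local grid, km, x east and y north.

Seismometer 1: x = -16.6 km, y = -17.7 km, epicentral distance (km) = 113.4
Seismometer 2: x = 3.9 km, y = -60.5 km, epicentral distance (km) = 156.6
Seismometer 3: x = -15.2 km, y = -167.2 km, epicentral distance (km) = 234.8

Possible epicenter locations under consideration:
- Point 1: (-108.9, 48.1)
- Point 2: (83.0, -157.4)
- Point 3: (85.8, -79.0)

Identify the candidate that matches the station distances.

For each candidate, compare |candidate − station| to the reported distance:
Point 1: residuals Seismometer 1 0.0, Seismometer 2 0.0, Seismometer 3 0.0 → max 0.0 km
Point 2: residuals Seismometer 1 58.2, Seismometer 2 31.5, Seismometer 3 136.1 → max 136.1 km
Point 3: residuals Seismometer 1 5.9, Seismometer 2 72.6, Seismometer 3 100.7 → max 100.7 km
Only Point 1 has all residuals ≈ 0.

Point 1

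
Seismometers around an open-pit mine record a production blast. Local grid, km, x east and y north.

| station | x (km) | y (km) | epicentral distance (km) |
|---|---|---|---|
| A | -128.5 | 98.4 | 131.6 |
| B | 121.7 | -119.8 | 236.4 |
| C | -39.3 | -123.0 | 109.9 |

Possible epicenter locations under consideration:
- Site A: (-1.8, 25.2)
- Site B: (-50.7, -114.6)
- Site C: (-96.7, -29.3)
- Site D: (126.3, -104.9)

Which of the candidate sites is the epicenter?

For each candidate, compare |candidate − station| to the reported distance:
Site A: residuals A 14.7, B 45.9, C 43.0 → max 45.9 km
Site B: residuals A 95.2, B 63.9, C 95.7 → max 95.7 km
Site C: residuals A 0.0, B 0.0, C 0.0 → max 0.0 km
Site D: residuals A 194.4, B 220.8, C 56.7 → max 220.8 km
Only Site C has all residuals ≈ 0.

Site C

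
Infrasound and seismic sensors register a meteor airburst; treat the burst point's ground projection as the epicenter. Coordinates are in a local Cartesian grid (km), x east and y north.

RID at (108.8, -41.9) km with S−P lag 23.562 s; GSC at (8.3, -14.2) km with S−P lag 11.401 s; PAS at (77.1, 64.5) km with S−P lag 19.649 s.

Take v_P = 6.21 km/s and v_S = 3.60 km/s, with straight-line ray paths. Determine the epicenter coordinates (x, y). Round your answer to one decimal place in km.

Distance from S−P lag: d = Δt · v_P v_S / (v_P − v_S) = Δt · (6.21·3.60)/(6.21−3.60) ≈ 8.5655·Δt.
So d_RID = 201.82, d_GSC = 97.66, d_PAS = 168.30 km.
Circle about each station: (x − 108.8)² + (y + 41.9)² = 201.82²; (x − 8.3)² + (y + 14.2)² = 97.66²; (x − 77.1)² + (y − 64.5)² = 168.30².
Subtracting the RID equation from the GSC and PAS equations removes the quadratic terms:
-201.0 x + 55.4 y = 17871.32
-63.4 x + 212.8 y = 8918.03
Solving the 2×2 system: x ≈ -84.3, y ≈ 16.8 km.
Check against RID (with the unrounded x, y): √((x − 108.8)²+(y + 41.9)²) = 201.81 ≈ 201.82 km. ✓

(-84.3, 16.8)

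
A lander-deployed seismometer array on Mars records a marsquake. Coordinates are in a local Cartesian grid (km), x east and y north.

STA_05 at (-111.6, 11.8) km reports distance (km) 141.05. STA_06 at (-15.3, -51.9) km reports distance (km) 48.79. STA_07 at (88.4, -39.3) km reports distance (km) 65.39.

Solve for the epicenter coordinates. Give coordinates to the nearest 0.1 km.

(24.8, -24.1)

Circle about each station: (x + 111.6)² + (y − 11.8)² = 141.05²; (x + 15.3)² + (y + 51.9)² = 48.79²; (x − 88.4)² + (y + 39.3)² = 65.39².
Subtracting the STA_05 equation from the STA_06 and STA_07 equations removes the quadratic terms:
192.6 x − 127.4 y = 7848.54
400.0 x − 102.2 y = 12384.50
Solving the 2×2 system: x ≈ 24.8, y ≈ -24.1 km.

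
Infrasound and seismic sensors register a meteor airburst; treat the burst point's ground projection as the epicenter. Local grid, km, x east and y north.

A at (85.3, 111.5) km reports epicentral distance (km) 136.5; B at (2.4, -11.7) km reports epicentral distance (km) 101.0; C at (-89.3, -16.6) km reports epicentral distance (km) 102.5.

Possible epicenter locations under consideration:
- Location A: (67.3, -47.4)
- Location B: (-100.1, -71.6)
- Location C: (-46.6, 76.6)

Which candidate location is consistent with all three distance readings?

Location C

For each candidate, compare |candidate − station| to the reported distance:
Location A: residuals A 23.4, B 26.9, C 57.1 → max 57.1 km
Location B: residuals A 124.1, B 17.7, C 46.4 → max 124.1 km
Location C: residuals A 0.1, B 0.0, C 0.0 → max 0.1 km
Only Location C has all residuals ≈ 0.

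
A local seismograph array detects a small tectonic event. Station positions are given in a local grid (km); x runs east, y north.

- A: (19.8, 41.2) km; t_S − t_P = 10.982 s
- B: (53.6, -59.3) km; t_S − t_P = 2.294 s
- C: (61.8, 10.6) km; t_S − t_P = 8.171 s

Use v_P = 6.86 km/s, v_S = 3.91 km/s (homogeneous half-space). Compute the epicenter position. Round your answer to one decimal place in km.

(32.8, -57.8)

Distance from S−P lag: d = Δt · v_P v_S / (v_P − v_S) = Δt · (6.86·3.91)/(6.86−3.91) ≈ 9.0924·Δt.
So d_A = 99.85, d_B = 20.86, d_C = 74.29 km.
Circle about each station: (x − 19.8)² + (y − 41.2)² = 99.85²; (x − 53.6)² + (y + 59.3)² = 20.86²; (x − 61.8)² + (y − 10.6)² = 74.29².
Subtracting the A equation from the B and C equations removes the quadratic terms:
67.6 x − 201.0 y = 13834.85
84.0 x − 61.2 y = 6293.14
Solving the 2×2 system: x ≈ 32.8, y ≈ -57.8 km.
Check against A (with the unrounded x, y): √((x − 19.8)²+(y − 41.2)²) = 99.85 ≈ 99.85 km. ✓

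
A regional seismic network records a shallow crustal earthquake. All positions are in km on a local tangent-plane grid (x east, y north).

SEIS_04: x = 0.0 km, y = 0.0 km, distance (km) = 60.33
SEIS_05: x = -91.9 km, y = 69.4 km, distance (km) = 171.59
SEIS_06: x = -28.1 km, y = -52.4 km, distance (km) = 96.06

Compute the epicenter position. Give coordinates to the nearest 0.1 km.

Circle about each station: x² + y² = 60.33²; (x + 91.9)² + (y − 69.4)² = 171.59²; (x + 28.1)² + (y + 52.4)² = 96.06².
Subtracting the SEIS_04 equation from the SEIS_05 and SEIS_06 equations removes the quadratic terms:
-183.8 x + 138.8 y = -12541.45
-56.2 x − 104.8 y = -2052.44
Solving the 2×2 system: x ≈ 59.1, y ≈ -12.1 km.
Check against SEIS_04 (with the unrounded x, y): √(x²+y²) = 60.32 ≈ 60.33 km. ✓

59.1 km east, -12.1 km north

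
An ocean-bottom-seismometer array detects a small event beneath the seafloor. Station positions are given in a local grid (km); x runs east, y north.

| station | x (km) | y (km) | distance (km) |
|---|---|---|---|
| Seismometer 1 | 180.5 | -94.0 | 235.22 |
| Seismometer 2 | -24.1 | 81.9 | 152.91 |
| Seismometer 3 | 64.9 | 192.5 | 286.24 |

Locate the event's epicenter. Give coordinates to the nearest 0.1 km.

Circle about each station: (x − 180.5)² + (y + 94.0)² = 235.22²; (x + 24.1)² + (y − 81.9)² = 152.91²; (x − 64.9)² + (y − 192.5)² = 286.24².
Subtracting the Seismometer 1 equation from the Seismometer 2 and Seismometer 3 equations removes the quadratic terms:
-409.2 x + 351.8 y = -2180.85
-231.2 x + 573.0 y = -26752.88
Solving the 2×2 system: x ≈ -53.3, y ≈ -68.2 km.

-53.3 km east, -68.2 km north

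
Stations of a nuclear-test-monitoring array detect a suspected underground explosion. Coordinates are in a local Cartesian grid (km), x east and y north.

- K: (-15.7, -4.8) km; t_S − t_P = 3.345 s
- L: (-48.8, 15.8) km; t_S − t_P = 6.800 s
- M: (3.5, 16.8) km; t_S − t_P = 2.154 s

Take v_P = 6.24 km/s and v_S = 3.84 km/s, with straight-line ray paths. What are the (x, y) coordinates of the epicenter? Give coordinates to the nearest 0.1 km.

x ≈ 17.3 km, y ≈ 0.3 km

Distance from S−P lag: d = Δt · v_P v_S / (v_P − v_S) = Δt · (6.24·3.84)/(6.24−3.84) ≈ 9.9840·Δt.
So d_K = 33.40, d_L = 67.89, d_M = 21.51 km.
Circle about each station: (x + 15.7)² + (y + 4.8)² = 33.40²; (x + 48.8)² + (y − 15.8)² = 67.89²; (x − 3.5)² + (y − 16.8)² = 21.51².
Subtracting the K equation from the L and M equations removes the quadratic terms:
-66.2 x + 41.2 y = -1131.94
38.4 x + 43.2 y = 677.84
Solving the 2×2 system: x ≈ 17.3, y ≈ 0.3 km.
Check against K (with the unrounded x, y): √((x + 15.7)²+(y + 4.8)²) = 33.39 ≈ 33.40 km. ✓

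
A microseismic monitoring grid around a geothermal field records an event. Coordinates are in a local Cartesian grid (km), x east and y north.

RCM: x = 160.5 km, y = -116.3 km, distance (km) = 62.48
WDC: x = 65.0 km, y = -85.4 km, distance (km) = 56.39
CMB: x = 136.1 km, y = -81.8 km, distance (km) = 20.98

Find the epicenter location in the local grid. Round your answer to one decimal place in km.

Circle about each station: (x − 160.5)² + (y + 116.3)² = 62.48²; (x − 65.0)² + (y + 85.4)² = 56.39²; (x − 136.1)² + (y + 81.8)² = 20.98².
Subtracting pairs of circle equations eliminates x²+y² and gives linear equations (the radical axes):
-191.0 x + 61.8 y = -27043.86
-48.8 x + 69.0 y = -10607.90
Solving the 2×2 system: x ≈ 119.1, y ≈ -69.5 km.

119.1 km east, -69.5 km north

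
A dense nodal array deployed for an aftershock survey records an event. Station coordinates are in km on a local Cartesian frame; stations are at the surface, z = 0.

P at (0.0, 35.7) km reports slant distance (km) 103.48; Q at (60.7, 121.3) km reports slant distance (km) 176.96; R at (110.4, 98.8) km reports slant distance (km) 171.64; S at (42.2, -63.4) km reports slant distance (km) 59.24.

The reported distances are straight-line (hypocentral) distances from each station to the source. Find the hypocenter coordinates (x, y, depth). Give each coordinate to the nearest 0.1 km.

Each station gives a sphere (x−x_i)² + (y−y_i)² + z² = d_i² (stations at z=0).
Subtracting the P sphere from Q and R: z² cancels, leaving linear equations in x and y:
121.4 x + 171.2 y = -3483.04
220.8 x + 126.2 y = 1922.93
Solving: x ≈ 34.197, y ≈ -44.595 km (keep extra digits for the depth step; rounded: 34.2, -44.6).
Then from the P sphere: z² = 103.48² − x² − (y − 35.7)² with x = 34.197, y = -44.595, so z ≈ 55.600 ≈ 55.6 km.

(34.2, -44.6, 55.6)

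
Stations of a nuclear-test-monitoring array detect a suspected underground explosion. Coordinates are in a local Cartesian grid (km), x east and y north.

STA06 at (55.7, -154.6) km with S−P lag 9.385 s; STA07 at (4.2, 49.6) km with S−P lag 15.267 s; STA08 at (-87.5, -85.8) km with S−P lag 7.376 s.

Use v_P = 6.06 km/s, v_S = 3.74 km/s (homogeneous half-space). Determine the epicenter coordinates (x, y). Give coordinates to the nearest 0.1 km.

Distance from S−P lag: d = Δt · v_P v_S / (v_P − v_S) = Δt · (6.06·3.74)/(6.06−3.74) ≈ 9.7691·Δt.
So d_STA06 = 91.68, d_STA07 = 149.15, d_STA08 = 72.06 km.
Circle about each station: (x − 55.7)² + (y + 154.6)² = 91.68²; (x − 4.2)² + (y − 49.6)² = 149.15²; (x + 87.5)² + (y + 85.8)² = 72.06².
Subtracting pairs of circle equations eliminates x²+y² and gives linear equations (the radical axes):
-103.0 x + 408.4 y = -38366.35
-286.4 x + 137.6 y = -8773.18
Solving the 2×2 system: x ≈ -16.5, y ≈ -98.1 km.

-16.5 km east, -98.1 km north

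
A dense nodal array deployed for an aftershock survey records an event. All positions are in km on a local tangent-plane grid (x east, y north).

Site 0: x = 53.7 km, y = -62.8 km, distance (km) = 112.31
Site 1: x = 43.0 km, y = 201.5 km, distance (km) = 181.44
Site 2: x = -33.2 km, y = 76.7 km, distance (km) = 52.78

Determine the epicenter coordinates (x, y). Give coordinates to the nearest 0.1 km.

x ≈ -11.7 km, y ≈ 28.5 km

Circle about each station: (x − 53.7)² + (y + 62.8)² = 112.31²; (x − 43.0)² + (y − 201.5)² = 181.44²; (x + 33.2)² + (y − 76.7)² = 52.78².
Subtracting pairs of circle equations eliminates x²+y² and gives linear equations (the radical axes):
-21.4 x + 528.6 y = 15316.78
-173.8 x + 279.0 y = 9985.41
Solving the 2×2 system: x ≈ -11.7, y ≈ 28.5 km.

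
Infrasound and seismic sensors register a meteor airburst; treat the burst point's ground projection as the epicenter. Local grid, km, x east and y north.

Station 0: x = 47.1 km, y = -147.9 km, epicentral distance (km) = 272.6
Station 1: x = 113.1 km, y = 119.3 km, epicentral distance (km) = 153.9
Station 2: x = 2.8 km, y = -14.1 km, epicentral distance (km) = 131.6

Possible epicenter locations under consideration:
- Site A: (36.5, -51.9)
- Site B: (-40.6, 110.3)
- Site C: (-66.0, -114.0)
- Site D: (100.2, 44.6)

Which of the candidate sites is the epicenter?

For each candidate, compare |candidate − station| to the reported distance:
Site A: residuals Station 0 176.0, Station 1 33.7, Station 2 81.0 → max 176.0 km
Site B: residuals Station 0 0.1, Station 1 0.1, Station 2 0.2 → max 0.2 km
Site C: residuals Station 0 154.5, Station 1 140.2, Station 2 10.3 → max 154.5 km
Site D: residuals Station 0 72.9, Station 1 78.1, Station 2 17.9 → max 78.1 km
Only Site B has all residuals ≈ 0.

Site B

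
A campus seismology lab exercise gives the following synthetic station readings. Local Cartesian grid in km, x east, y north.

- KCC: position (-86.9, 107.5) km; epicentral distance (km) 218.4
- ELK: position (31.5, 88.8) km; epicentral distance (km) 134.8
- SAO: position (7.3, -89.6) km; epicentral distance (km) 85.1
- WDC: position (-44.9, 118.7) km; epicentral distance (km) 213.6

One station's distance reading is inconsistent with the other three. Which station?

WDC

Solve using three stations at a time. Using KCC, ELK, SAO (subtract circle equations pairwise → linear system) gives (x, y) ≈ (75.4, -38.6).
Distances from that point to each station vs reported:
  KCC: calculated 218.4 vs reported 218.4 → residual 0.0 km
  ELK: calculated 134.8 vs reported 134.8 → residual 0.0 km
  SAO: calculated 85.1 vs reported 85.1 → residual 0.0 km
  WDC: calculated 198.0 vs reported 213.6 → residual 15.6 km
KCC, ELK, SAO are mutually consistent (residuals ≈ 0); WDC is off by 15.6 km.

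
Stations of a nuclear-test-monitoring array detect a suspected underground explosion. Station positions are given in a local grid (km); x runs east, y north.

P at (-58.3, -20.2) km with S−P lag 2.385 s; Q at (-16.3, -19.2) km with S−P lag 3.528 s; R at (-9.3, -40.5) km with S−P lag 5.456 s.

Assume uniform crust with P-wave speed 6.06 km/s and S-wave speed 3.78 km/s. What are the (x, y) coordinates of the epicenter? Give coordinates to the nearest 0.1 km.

x ≈ -45.9 km, y ≈ 0.3 km

Distance from S−P lag: d = Δt · v_P v_S / (v_P − v_S) = Δt · (6.06·3.78)/(6.06−3.78) ≈ 10.0468·Δt.
So d_P = 23.96, d_Q = 35.45, d_R = 54.82 km.
Circle about each station: (x + 58.3)² + (y + 20.2)² = 23.96²; (x + 16.3)² + (y + 19.2)² = 35.45²; (x + 9.3)² + (y + 40.5)² = 54.82².
Subtracting the P equation from the Q and R equations removes the quadratic terms:
84.0 x + 2.0 y = -3855.22
98.0 x − 40.6 y = -4511.34
Solving the 2×2 system: x ≈ -45.9, y ≈ 0.3 km.
Check against P (with the unrounded x, y): √((x + 58.3)²+(y + 20.2)²) = 23.97 ≈ 23.96 km. ✓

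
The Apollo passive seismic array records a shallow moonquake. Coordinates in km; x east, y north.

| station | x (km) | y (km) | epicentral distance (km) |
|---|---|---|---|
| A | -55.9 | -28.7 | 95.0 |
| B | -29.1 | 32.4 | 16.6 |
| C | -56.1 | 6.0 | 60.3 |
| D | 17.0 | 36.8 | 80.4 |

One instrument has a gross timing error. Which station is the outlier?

Solve using three stations at a time. Using A, C, D (subtract circle equations pairwise → linear system) gives (x, y) ≈ (-57.8, 66.3).
Distances from that point to each station vs reported:
  A: calculated 95.0 vs reported 95.0 → residual 0.0 km
  B: calculated 44.4 vs reported 16.6 → residual 27.8 km
  C: calculated 60.3 vs reported 60.3 → residual 0.0 km
  D: calculated 80.4 vs reported 80.4 → residual 0.0 km
A, C, D are mutually consistent (residuals ≈ 0); B is off by 27.8 km.

B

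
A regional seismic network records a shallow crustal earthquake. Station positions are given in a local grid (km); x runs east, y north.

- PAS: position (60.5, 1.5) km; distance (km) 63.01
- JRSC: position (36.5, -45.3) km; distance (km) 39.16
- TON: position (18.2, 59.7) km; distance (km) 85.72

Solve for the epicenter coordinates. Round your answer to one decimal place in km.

Circle about each station: (x − 60.5)² + (y − 1.5)² = 63.01²; (x − 36.5)² + (y + 45.3)² = 39.16²; (x − 18.2)² + (y − 59.7)² = 85.72².
Subtracting pairs of circle equations eliminates x²+y² and gives linear equations (the radical axes):
-48.0 x − 93.6 y = 2158.59
-84.6 x + 116.4 y = -3144.83
Solving the 2×2 system: x ≈ 3.2, y ≈ -24.7 km.

(3.2, -24.7)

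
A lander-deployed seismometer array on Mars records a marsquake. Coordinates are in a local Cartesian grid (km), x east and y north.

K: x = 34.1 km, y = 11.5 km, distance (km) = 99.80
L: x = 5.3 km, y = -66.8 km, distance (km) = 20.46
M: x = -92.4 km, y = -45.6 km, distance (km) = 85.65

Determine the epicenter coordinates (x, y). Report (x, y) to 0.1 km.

Circle about each station: (x − 34.1)² + (y − 11.5)² = 99.80²; (x − 5.3)² + (y + 66.8)² = 20.46²; (x + 92.4)² + (y + 45.6)² = 85.65².
Subtracting pairs of circle equations eliminates x²+y² and gives linear equations (the radical axes):
-57.6 x − 156.6 y = 12736.70
-253.0 x − 114.2 y = 11946.18
Solving the 2×2 system: x ≈ -12.6, y ≈ -76.7 km.
Check against K (with the unrounded x, y): √((x − 34.1)²+(y − 11.5)²) = 99.80 ≈ 99.80 km. ✓

(-12.6, -76.7)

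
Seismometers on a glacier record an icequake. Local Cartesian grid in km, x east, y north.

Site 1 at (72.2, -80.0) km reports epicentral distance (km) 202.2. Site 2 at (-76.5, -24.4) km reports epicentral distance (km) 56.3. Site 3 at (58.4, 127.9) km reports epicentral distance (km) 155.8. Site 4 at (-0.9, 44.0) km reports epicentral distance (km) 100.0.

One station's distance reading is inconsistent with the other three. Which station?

Solve using three stations at a time. Using Site 1, Site 2, Site 4 (subtract circle equations pairwise → linear system) gives (x, y) ≈ (-99.4, 26.9).
Distances from that point to each station vs reported:
  Site 1: calculated 202.2 vs reported 202.2 → residual 0.0 km
  Site 2: calculated 56.2 vs reported 56.3 → residual 0.1 km
  Site 3: calculated 187.3 vs reported 155.8 → residual 31.5 km
  Site 4: calculated 99.9 vs reported 100.0 → residual 0.1 km
Site 1, Site 2, Site 4 are mutually consistent (residuals ≈ 0); Site 3 is off by 31.5 km.

Site 3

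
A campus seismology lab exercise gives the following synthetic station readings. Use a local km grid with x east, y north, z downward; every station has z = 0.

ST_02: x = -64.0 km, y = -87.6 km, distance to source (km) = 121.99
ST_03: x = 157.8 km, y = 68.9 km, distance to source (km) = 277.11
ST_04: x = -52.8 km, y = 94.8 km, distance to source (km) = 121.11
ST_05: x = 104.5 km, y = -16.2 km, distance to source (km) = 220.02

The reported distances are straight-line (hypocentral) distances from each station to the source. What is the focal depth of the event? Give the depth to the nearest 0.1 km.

Each station gives a sphere (x−x_i)² + (y−y_i)² + z² = d_i² (stations at z=0).
Subtracting the ST_02 sphere from ST_03 and ST_04: z² cancels, leaving linear equations in x and y:
443.6 x + 313.0 y = -44030.10
22.4 x + 364.8 y = 219.05
Solving: x ≈ -104.194, y ≈ 6.998 km (keep extra digits for the depth step; rounded: -104.2, 7.0).
Then from the ST_02 sphere: z² = 121.99² − (x + 64.0)² − (y + 87.6)² with x = -104.194, y = 6.998, so z ≈ 65.706 ≈ 65.7 km.

z ≈ 65.7 km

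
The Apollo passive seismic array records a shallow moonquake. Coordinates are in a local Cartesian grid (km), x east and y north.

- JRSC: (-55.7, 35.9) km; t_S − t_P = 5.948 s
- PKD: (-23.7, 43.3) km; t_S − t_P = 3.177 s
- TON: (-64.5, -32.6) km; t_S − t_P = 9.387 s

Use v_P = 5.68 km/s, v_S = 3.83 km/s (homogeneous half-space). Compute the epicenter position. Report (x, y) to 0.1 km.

x ≈ 13.6 km, y ≈ 45.4 km

Distance from S−P lag: d = Δt · v_P v_S / (v_P − v_S) = Δt · (5.68·3.83)/(5.68−3.83) ≈ 11.7591·Δt.
So d_JRSC = 69.94, d_PKD = 37.36, d_TON = 110.38 km.
Circle about each station: (x + 55.7)² + (y − 35.9)² = 69.94²; (x + 23.7)² + (y − 43.3)² = 37.36²; (x + 64.5)² + (y + 32.6)² = 110.38².
Subtracting the JRSC equation from the PKD and TON equations removes the quadratic terms:
64.0 x + 14.8 y = 1541.11
-17.6 x − 137.0 y = -6460.43
Solving the 2×2 system: x ≈ 13.6, y ≈ 45.4 km.
Check against JRSC (with the unrounded x, y): √((x + 55.7)²+(y − 35.9)²) = 69.93 ≈ 69.94 km. ✓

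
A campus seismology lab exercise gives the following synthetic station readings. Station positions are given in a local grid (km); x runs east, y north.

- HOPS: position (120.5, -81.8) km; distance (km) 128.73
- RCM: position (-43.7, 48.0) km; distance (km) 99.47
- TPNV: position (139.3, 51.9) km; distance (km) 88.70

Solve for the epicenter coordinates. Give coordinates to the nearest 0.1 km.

Circle about each station: (x − 120.5)² + (y + 81.8)² = 128.73²; (x + 43.7)² + (y − 48.0)² = 99.47²; (x − 139.3)² + (y − 51.9)² = 88.70².
Subtracting pairs of circle equations eliminates x²+y² and gives linear equations (the radical axes):
-328.4 x + 259.6 y = -10320.67
37.6 x + 267.4 y = 9590.33
Solving the 2×2 system: x ≈ 53.8, y ≈ 28.3 km.
Check against HOPS (with the unrounded x, y): √((x − 120.5)²+(y + 81.8)²) = 128.73 ≈ 128.73 km. ✓

x ≈ 53.8 km, y ≈ 28.3 km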